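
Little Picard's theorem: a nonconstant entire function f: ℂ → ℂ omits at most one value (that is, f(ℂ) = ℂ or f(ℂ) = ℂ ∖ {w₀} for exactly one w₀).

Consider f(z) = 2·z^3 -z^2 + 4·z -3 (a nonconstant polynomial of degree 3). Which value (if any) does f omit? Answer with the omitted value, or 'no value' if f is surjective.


Little Picard bounds the complement of f(ℂ) to at most one point.
For every w ∈ ℂ, the equation p(z) − w = 0 is a nonconstant polynomial in z and hence has at least one root by the fundamental theorem of algebra. So p is surjective onto ℂ, omitting no value.

Omitted value: no value.


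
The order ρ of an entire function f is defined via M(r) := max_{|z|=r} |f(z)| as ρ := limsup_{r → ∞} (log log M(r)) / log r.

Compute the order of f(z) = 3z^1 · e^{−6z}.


M(r) = max_{|z|=r} |3|·|z|^1·|e^{−6z}| = 3·r^1 · e^{6r^1} (the factors attain their maxima compatibly on |z|=r). Then log M(r) = log 3 + 1·log r + 6r^1, dominated by the last term, so log log M(r) ~ 1·log r. The polynomial factor 3z^1 contributes only a log r term and does not affect the order. ρ = 1.
Therefore ρ = 1.

Order ρ = 1.


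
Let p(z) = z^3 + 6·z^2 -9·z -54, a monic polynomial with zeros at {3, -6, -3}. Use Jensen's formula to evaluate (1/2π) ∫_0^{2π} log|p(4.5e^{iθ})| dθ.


Zeros: -6, -3, 3; r = 4.5.
Inside |z| < r: -3, 3. Outside (|z| ≥ r): -6.
p(0) = -54, so log|p(0)| = log(54) = 3.9890.
Apply Jensen: I(r) = log|p(0)| + Σ_k log(r/|z_k|), summed over zeros inside |z| < r.
  log(r/|z_k|) for z_k = 3: log(4.5/3) = 0.4055
  log(r/|z_k|) for z_k = -3: log(4.5/3) = 0.4055
  Outside zeros (-6) contribute nothing to the Jensen sum.
Sum over inside zeros: 0.8109.
I(r) = log|p(0)| + (inside sum) = 3.9890 + 0.8109 = 4.7999.
Note: since some zeros are outside |z| ≤ r, the simplified n·log(r) form does NOT apply — only the inside zeros contribute.

I(r) ≈ 4.7999.


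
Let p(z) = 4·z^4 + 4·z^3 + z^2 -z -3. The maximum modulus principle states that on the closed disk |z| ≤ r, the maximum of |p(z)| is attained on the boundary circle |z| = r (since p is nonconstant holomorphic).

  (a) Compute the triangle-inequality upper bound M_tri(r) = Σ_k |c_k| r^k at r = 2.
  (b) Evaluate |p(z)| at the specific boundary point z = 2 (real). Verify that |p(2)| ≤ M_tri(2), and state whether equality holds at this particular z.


Coefficients: c_0 = -3, c_1 = -1, c_2 = 1, c_3 = 4, c_4 = 4. Radius r = 2.
Part (a). Triangle bound: M_tri(r) = Σ_k |c_k| r^k
  = |-3|·2^0 + |-1|·2^1 + |1|·2^2 + |4|·2^3 + |4|·2^4
  = 3 + 2 + 4 + 32 + 64 = 105.
This bounds M(r) := max_{|z|=r} |p(z)| from above; equality holds iff all terms c_k z^k can be made to align in phase at a single z on |z|=r.
Part (b). At z = 2 (real, on the circle |z| = r):
  p(2) = (-3)·2^0 + (-1)·2^1 + (1)·2^2 + (4)·2^3 + (4)·2^4 = 95.
  |p(2)| = 95.
Check: |p(2)| = 95 ≤ 105 = M_tri(2). ✓ Equality does not hold at z = 2 (the coefficients have mixed signs, so the terms do not all align in phase there).

M_tri(2) = 105; |p(2)| = 95; equality at z=2: no.


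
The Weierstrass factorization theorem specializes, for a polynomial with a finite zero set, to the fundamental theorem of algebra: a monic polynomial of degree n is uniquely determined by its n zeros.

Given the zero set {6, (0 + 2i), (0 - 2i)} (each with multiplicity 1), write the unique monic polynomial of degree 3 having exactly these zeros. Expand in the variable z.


The polynomial is p(z) = ∏_{α ∈ S} (z − α), where S = {6, (0 + 2i), (0 - 2i)}.
Expanding the product yields: p(z) = z^3 -6·z^2 + 4·z -24.
Note conjugate pairs combine to real quadratics: (z − (0+2i))(z − (0−2i)) = z² + 4.
The resulting polynomial has degree 3 and real coefficients as required.

p(z) = z^3 -6·z^2 + 4·z -24.


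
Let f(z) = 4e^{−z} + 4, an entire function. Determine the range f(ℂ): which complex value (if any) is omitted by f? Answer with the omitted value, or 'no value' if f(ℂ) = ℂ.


Little Picard bounds the complement of f(ℂ) to at most one point.
e^{−z} is never zero on ℂ, so 4·e^{−z} takes every value in ℂ ∖ {0}. Adding 4 shifts the range to ℂ ∖ {4}. Thus f omits exactly the value 4.

Omitted value: 4.


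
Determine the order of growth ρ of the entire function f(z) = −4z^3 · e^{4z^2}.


M(r) = max_{|z|=r} |-4|·|z|^3·|e^{4z^2}| = 4·r^3 · e^{4r^2} (the factors attain their maxima compatibly on |z|=r). Then log M(r) = log 4 + 3·log r + 4r^2, dominated by the last term, so log log M(r) ~ 2·log r. The polynomial factor -4z^3 contributes only a log r term and does not affect the order. ρ = 2.
Therefore ρ = 2.

Order ρ = 2.


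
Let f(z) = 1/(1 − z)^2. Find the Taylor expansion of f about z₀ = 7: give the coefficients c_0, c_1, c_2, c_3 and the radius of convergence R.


Let w = z − z₀, so z = z₀ + w.
Then 1 − z = 1 − (z₀ + w) = (1 − z₀) − w = -6 − w.
f(z) = 1/(-6 − w)^2 = (1/(-6)^2) · (1 − w/(-6))^{−2}.
By the binomial series (1−u)^{−2} = Σ_{n≥0} C(n+1, 1) u^n for |u|<1, with u = w/(-6):
  c_n = C(n+1, 1) / (-6)^(n+2).
  c_0 = 1/(-6)^2 = 1/36.
  c_1 = 2/(-6)^3 = -1/108.
  c_2 = 3/(-6)^4 = 1/432.
  c_3 = 4/(-6)^5 = -1/1944.
The series is valid for |w/d| < 1, i.e. |z − z₀| < |d|.
Radius of convergence: R = |1 − z₀| = |-6| = 6 (distance from z₀ to the singularity z = 1).

c_0 = 1/36, c_1 = -1/108, c_2 = 1/432, c_3 = -1/1944; R = 6.


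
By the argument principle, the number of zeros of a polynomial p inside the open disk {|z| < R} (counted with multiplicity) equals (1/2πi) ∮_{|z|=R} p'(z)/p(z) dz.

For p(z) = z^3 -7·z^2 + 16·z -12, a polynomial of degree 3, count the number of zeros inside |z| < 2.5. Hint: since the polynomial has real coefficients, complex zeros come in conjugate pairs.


The zeros of p are: 2, 3, 2.
Their magnitudes are: 2, 3, 2.
Zeros with |z| < R = 2.5: 2, 2.
Count = 2.
By the argument principle, (1/2πi) ∮_{|z|=R} p'(z)/p(z) dz equals exactly this count.

Number of zeros inside |z| < 2.5: 2.


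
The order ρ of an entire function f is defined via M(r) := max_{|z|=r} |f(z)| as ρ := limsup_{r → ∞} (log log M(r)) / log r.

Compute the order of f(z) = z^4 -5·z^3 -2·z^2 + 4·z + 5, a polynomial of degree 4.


|f(z)| ≤ Σ|c_k|·r^k = O(r^4) as r → ∞. Polynomial growth is O(e^{r^ε}) for every ε > 0 (since r^4/e^{r^ε} → 0), so ρ ≤ ε for all ε > 0, i.e. ρ = 0. Every nonconstant polynomial has order 0.
Therefore ρ = 0.

Order ρ = 0.


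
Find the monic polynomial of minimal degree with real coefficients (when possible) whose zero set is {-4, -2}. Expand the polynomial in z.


The polynomial is p(z) = ∏_{α ∈ S} (z − α), where S = {-4, -2}.
Expanding the product yields: p(z) = z^2 + 6·z + 8.
The resulting polynomial has degree 2 and real coefficients as required.

p(z) = z^2 + 6·z + 8.


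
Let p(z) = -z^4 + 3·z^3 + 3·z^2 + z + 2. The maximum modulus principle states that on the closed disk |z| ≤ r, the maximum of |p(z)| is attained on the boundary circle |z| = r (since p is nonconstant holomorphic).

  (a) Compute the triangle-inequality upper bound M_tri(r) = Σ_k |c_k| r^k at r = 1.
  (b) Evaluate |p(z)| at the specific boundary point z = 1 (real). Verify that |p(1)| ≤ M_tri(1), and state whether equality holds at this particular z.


Coefficients: c_0 = 2, c_1 = 1, c_2 = 3, c_3 = 3, c_4 = -1. Radius r = 1.
Part (a). Triangle bound: M_tri(r) = Σ_k |c_k| r^k
  = |2|·1^0 + |1|·1^1 + |3|·1^2 + |3|·1^3 + |-1|·1^4
  = 2 + 1 + 3 + 3 + 1 = 10.
This bounds M(r) := max_{|z|=r} |p(z)| from above; equality holds iff all terms c_k z^k can be made to align in phase at a single z on |z|=r.
Part (b). At z = 1 (real, on the circle |z| = r):
  p(1) = (2)·1^0 + (1)·1^1 + (3)·1^2 + (3)·1^3 + (-1)·1^4 = 8.
  |p(1)| = 8.
Check: |p(1)| = 8 ≤ 10 = M_tri(1). ✓ Equality does not hold at z = 1 (the coefficients have mixed signs, so the terms do not all align in phase there).

M_tri(1) = 10; |p(1)| = 8; equality at z=1: no.


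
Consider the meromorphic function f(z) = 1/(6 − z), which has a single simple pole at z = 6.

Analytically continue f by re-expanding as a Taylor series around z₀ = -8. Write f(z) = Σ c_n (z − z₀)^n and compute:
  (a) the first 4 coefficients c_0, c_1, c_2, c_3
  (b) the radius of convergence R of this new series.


Let w = z − z₀, so z = z₀ + w.
Then 6 − z = 6 − (z₀ + w) = (6 − z₀) − w = 14 − w.
f(z) = 1/(14 − w) = (1/(14)) · 1/(1 − w/(14)) = Σ_{n≥0} w^n / (14)^(n+1).
So c_n = 1/(14)^(n+1):
  c_0 = 1/(14)^1 = 1/14.
  c_1 = 1/(14)^2 = 1/196.
  c_2 = 1/(14)^3 = 1/2744.
  c_3 = 1/(14)^4 = 1/38416.
The series is valid for |w/d| < 1, i.e. |z − z₀| < |d|.
Radius of convergence: R = |6 − z₀| = |14| = 14 (distance from z₀ to the singularity z = 6).

c_0 = 1/14, c_1 = 1/196, c_2 = 1/2744, c_3 = 1/38416; R = 14.


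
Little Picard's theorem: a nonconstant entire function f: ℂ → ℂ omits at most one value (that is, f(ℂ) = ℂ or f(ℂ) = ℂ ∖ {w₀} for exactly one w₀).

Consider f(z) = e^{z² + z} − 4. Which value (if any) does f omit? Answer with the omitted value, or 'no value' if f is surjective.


Little Picard bounds the complement of f(ℂ) to at most one point.
The exponent g(z) = z² + z is a nonconstant polynomial, hence surjective onto ℂ. So e^{g(z)} takes every value in {e^w : w ∈ ℂ} = ℂ ∖ {0}. Adding -4 shifts the range to ℂ ∖ {-4}. f omits exactly -4.

Omitted value: -4.


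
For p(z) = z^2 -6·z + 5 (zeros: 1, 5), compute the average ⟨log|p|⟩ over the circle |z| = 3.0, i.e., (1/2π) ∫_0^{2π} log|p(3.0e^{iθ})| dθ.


Zeros: 1, 5; r = 3.0.
Inside |z| < r: 1. Outside (|z| ≥ r): 5.
p(0) = 5, so log|p(0)| = log(5) = 1.6094.
Apply Jensen: I(r) = log|p(0)| + Σ_k log(r/|z_k|), summed over zeros inside |z| < r.
  log(r/|z_k|) for z_k = 1: log(3.0/1) = 1.0986
  Outside zeros (5) contribute nothing to the Jensen sum.
Sum over inside zeros: 1.0986.
I(r) = log|p(0)| + (inside sum) = 1.6094 + 1.0986 = 2.7081.
Note: since some zeros are outside |z| ≤ r, the simplified n·log(r) form does NOT apply — only the inside zeros contribute.

I(r) ≈ 2.7081.


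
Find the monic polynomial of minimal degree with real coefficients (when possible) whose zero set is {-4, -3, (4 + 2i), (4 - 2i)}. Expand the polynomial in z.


The polynomial is p(z) = ∏_{α ∈ S} (z − α), where S = {-4, -3, (4 + 2i), (4 - 2i)}.
Expanding the product yields: p(z) = z^4 -z^3 -24·z^2 + 44·z + 240.
Note conjugate pairs combine to real quadratics: (z − (4+2i))(z − (4−2i)) = z² − 8z + 20.
The resulting polynomial has degree 4 and real coefficients as required.

p(z) = z^4 -z^3 -24·z^2 + 44·z + 240.


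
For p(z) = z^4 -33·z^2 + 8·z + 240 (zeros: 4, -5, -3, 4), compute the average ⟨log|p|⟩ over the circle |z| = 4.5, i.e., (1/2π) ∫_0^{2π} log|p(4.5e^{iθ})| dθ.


Zeros: -5, -3, 4, 4; r = 4.5.
Inside |z| < r: -3, 4, 4. Outside (|z| ≥ r): -5.
p(0) = 240, so log|p(0)| = log(240) = 5.4806.
Apply Jensen: I(r) = log|p(0)| + Σ_k log(r/|z_k|), summed over zeros inside |z| < r.
  log(r/|z_k|) for z_k = 4: log(4.5/4) = 0.1178
  log(r/|z_k|) for z_k = -3: log(4.5/3) = 0.4055
  log(r/|z_k|) for z_k = 4: log(4.5/4) = 0.1178
  Outside zeros (-5) contribute nothing to the Jensen sum.
Sum over inside zeros: 0.6410.
I(r) = log|p(0)| + (inside sum) = 5.4806 + 0.6410 = 6.1217.
Note: since some zeros are outside |z| ≤ r, the simplified n·log(r) form does NOT apply — only the inside zeros contribute.

I(r) ≈ 6.1217.


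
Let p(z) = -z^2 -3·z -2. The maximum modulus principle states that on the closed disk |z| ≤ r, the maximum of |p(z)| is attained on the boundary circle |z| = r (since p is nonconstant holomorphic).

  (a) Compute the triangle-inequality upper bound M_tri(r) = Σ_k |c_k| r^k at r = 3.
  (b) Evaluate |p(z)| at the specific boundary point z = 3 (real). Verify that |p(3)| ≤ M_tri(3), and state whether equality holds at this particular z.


Coefficients: c_0 = -2, c_1 = -3, c_2 = -1. Radius r = 3.
Part (a). Triangle bound: M_tri(r) = Σ_k |c_k| r^k
  = |-2|·3^0 + |-3|·3^1 + |-1|·3^2
  = 2 + 9 + 9 = 20.
This bounds M(r) := max_{|z|=r} |p(z)| from above; equality holds iff all terms c_k z^k can be made to align in phase at a single z on |z|=r.
Part (b). At z = 3 (real, on the circle |z| = r):
  p(3) = (-2)·3^0 + (-3)·3^1 + (-1)·3^2 = -20.
  |p(3)| = 20.
Since all nonzero coefficients share the same sign, |p(3)| = 20 = M_tri(3); the triangle bound is attained at z = 3, so in fact M(r) = 20.

M_tri(3) = 20; |p(3)| = 20; equality at z=3: yes.


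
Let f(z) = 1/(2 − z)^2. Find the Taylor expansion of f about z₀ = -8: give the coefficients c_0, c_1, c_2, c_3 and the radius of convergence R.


Let w = z − z₀, so z = z₀ + w.
Then 2 − z = 2 − (z₀ + w) = (2 − z₀) − w = 10 − w.
f(z) = 1/(10 − w)^2 = (1/(10)^2) · (1 − w/(10))^{−2}.
By the binomial series (1−u)^{−2} = Σ_{n≥0} C(n+1, 1) u^n for |u|<1, with u = w/(10):
  c_n = C(n+1, 1) / (10)^(n+2).
  c_0 = 1/(10)^2 = 1/100.
  c_1 = 2/(10)^3 = 1/500.
  c_2 = 3/(10)^4 = 3/10000.
  c_3 = 4/(10)^5 = 1/25000.
The series is valid for |w/d| < 1, i.e. |z − z₀| < |d|.
Radius of convergence: R = |2 − z₀| = |10| = 10 (distance from z₀ to the singularity z = 2).

c_0 = 1/100, c_1 = 1/500, c_2 = 3/10000, c_3 = 1/25000; R = 10.


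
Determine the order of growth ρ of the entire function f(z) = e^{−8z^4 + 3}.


|e^{−8z^4 + 3}| = e^{Re(-8·z^4) + 3} ≤ e^{8|z|^4 + 3} = e^{8r^4 + 3} on |z| = r, so ρ ≤ 4. Choosing z on |z|=r so that -8·z^4 is real positive (always possible by picking arg z appropriately) gives |f(z)| = e^{8r^4 + 3}, matching the bound. The additive constant 3 does not affect log log M(r) ~ 4·log r. Hence ρ = 4.
Therefore ρ = 4.

Order ρ = 4.


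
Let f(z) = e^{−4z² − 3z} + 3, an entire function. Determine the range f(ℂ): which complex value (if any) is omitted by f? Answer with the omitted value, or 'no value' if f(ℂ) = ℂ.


Little Picard bounds the complement of f(ℂ) to at most one point.
The exponent g(z) = −4z² − 3z is a nonconstant polynomial, hence surjective onto ℂ. So e^{g(z)} takes every value in {e^w : w ∈ ℂ} = ℂ ∖ {0}. Adding 3 shifts the range to ℂ ∖ {3}. f omits exactly 3.

Omitted value: 3.


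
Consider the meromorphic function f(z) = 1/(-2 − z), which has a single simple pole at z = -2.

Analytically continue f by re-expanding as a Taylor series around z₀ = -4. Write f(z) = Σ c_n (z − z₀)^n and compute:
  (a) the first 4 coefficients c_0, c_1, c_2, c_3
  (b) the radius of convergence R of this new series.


Let w = z − z₀, so z = z₀ + w.
Then -2 − z = -2 − (z₀ + w) = (-2 − z₀) − w = 2 − w.
f(z) = 1/(2 − w) = (1/(2)) · 1/(1 − w/(2)) = Σ_{n≥0} w^n / (2)^(n+1).
So c_n = 1/(2)^(n+1):
  c_0 = 1/(2)^1 = 1/2.
  c_1 = 1/(2)^2 = 1/4.
  c_2 = 1/(2)^3 = 1/8.
  c_3 = 1/(2)^4 = 1/16.
The series is valid for |w/d| < 1, i.e. |z − z₀| < |d|.
Radius of convergence: R = |-2 − z₀| = |2| = 2 (distance from z₀ to the singularity z = -2).

c_0 = 1/2, c_1 = 1/4, c_2 = 1/8, c_3 = 1/16; R = 2.


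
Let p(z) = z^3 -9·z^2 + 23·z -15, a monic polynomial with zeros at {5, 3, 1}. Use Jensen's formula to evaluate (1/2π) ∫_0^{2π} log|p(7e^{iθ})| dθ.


Zeros: 1, 3, 5; r = 7.
Inside |z| < r: 1, 3, 5. Outside (|z| ≥ r): ∅.
p(0) = -15, so log|p(0)| = log(15) = 2.7081.
Apply Jensen: I(r) = log|p(0)| + Σ_k log(r/|z_k|), summed over zeros inside |z| < r.
  log(r/|z_k|) for z_k = 5: log(7/5) = 0.3365
  log(r/|z_k|) for z_k = 3: log(7/3) = 0.8473
  log(r/|z_k|) for z_k = 1: log(7/1) = 1.9459
Sum over inside zeros: 3.1297.
I(r) = log|p(0)| + (inside sum) = 2.7081 + 3.1297 = 5.8377.
Closed form (all zeros inside, monic): I(r) = n·log(r) = 3·log(7) = 5.8377. ✓

I(r) ≈ 5.8377.


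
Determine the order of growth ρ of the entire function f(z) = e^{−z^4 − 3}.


|e^{−z^4 − 3}| = e^{Re(-1·z^4) + -3} ≤ e^{1|z|^4 + -3} = e^{1r^4 + -3} on |z| = r, so ρ ≤ 4. Choosing z on |z|=r so that -1·z^4 is real positive (always possible by picking arg z appropriately) gives |f(z)| = e^{1r^4 + -3}, matching the bound. The additive constant -3 does not affect log log M(r) ~ 4·log r. Hence ρ = 4.
Therefore ρ = 4.

Order ρ = 4.


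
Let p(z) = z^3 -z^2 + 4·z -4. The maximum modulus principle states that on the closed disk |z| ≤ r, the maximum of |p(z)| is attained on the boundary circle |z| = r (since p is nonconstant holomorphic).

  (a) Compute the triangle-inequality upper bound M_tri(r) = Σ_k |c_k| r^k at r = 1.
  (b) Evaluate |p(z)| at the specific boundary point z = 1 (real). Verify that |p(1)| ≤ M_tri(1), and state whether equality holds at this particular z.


Coefficients: c_0 = -4, c_1 = 4, c_2 = -1, c_3 = 1. Radius r = 1.
Part (a). Triangle bound: M_tri(r) = Σ_k |c_k| r^k
  = |-4|·1^0 + |4|·1^1 + |-1|·1^2 + |1|·1^3
  = 4 + 4 + 1 + 1 = 10.
This bounds M(r) := max_{|z|=r} |p(z)| from above; equality holds iff all terms c_k z^k can be made to align in phase at a single z on |z|=r.
Part (b). At z = 1 (real, on the circle |z| = r):
  p(1) = (-4)·1^0 + (4)·1^1 + (-1)·1^2 + (1)·1^3 = 0.
  |p(1)| = 0.
Check: |p(1)| = 0 ≤ 10 = M_tri(1). ✓ Equality does not hold at z = 1 (the coefficients have mixed signs, so the terms do not all align in phase there).

M_tri(1) = 10; |p(1)| = 0; equality at z=1: no.


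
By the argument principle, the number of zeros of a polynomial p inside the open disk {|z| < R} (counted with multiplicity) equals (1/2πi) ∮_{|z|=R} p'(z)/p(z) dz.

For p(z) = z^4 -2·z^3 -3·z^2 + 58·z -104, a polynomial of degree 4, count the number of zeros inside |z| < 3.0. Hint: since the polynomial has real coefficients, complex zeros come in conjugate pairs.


The zeros of p are: (2 + 3i), (2 - 3i), 2, -4.
Their magnitudes are: 3.606, 3.606, 2, 4.
Zeros with |z| < R = 3.0: 2.
Count = 1.
By the argument principle, (1/2πi) ∮_{|z|=R} p'(z)/p(z) dz equals exactly this count.

Number of zeros inside |z| < 3.0: 1.


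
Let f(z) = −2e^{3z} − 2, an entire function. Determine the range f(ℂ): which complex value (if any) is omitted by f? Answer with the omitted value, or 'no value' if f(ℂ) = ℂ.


Little Picard bounds the complement of f(ℂ) to at most one point.
e^{3z} is never zero on ℂ, so -2·e^{3z} takes every value in ℂ ∖ {0}. Adding -2 shifts the range to ℂ ∖ {-2}. Thus f omits exactly the value -2.

Omitted value: -2.


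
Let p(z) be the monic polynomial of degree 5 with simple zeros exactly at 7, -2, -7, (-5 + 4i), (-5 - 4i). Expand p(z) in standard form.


The polynomial is p(z) = ∏_{α ∈ S} (z − α), where S = {7, -2, -7, (-5 + 4i), (-5 - 4i)}.
Expanding the product yields: p(z) = z^5 + 12·z^4 + 12·z^3 -506·z^2 -2989·z -4018.
Note conjugate pairs combine to real quadratics: (z − (-5+4i))(z − (-5−4i)) = z² + 10z + 41.
The resulting polynomial has degree 5 and real coefficients as required.

p(z) = z^5 + 12·z^4 + 12·z^3 -506·z^2 -2989·z -4018.


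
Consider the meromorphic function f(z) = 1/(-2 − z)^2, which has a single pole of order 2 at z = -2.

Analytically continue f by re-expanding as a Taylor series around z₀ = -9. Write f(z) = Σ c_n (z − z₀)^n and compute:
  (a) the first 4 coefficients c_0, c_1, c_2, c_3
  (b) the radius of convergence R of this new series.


Let w = z − z₀, so z = z₀ + w.
Then -2 − z = -2 − (z₀ + w) = (-2 − z₀) − w = 7 − w.
f(z) = 1/(7 − w)^2 = (1/(7)^2) · (1 − w/(7))^{−2}.
By the binomial series (1−u)^{−2} = Σ_{n≥0} C(n+1, 1) u^n for |u|<1, with u = w/(7):
  c_n = C(n+1, 1) / (7)^(n+2).
  c_0 = 1/(7)^2 = 1/49.
  c_1 = 2/(7)^3 = 2/343.
  c_2 = 3/(7)^4 = 3/2401.
  c_3 = 4/(7)^5 = 4/16807.
The series is valid for |w/d| < 1, i.e. |z − z₀| < |d|.
Radius of convergence: R = |-2 − z₀| = |7| = 7 (distance from z₀ to the singularity z = -2).

c_0 = 1/49, c_1 = 2/343, c_2 = 3/2401, c_3 = 4/16807; R = 7.


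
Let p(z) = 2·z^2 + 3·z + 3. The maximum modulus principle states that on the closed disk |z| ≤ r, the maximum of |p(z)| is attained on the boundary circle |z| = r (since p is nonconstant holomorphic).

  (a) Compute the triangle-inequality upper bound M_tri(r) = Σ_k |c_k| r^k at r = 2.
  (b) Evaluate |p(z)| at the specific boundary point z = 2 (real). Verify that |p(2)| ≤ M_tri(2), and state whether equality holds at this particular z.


Coefficients: c_0 = 3, c_1 = 3, c_2 = 2. Radius r = 2.
Part (a). Triangle bound: M_tri(r) = Σ_k |c_k| r^k
  = |3|·2^0 + |3|·2^1 + |2|·2^2
  = 3 + 6 + 8 = 17.
This bounds M(r) := max_{|z|=r} |p(z)| from above; equality holds iff all terms c_k z^k can be made to align in phase at a single z on |z|=r.
Part (b). At z = 2 (real, on the circle |z| = r):
  p(2) = (3)·2^0 + (3)·2^1 + (2)·2^2 = 17.
  |p(2)| = 17.
Since all nonzero coefficients share the same sign, |p(2)| = 17 = M_tri(2); the triangle bound is attained at z = 2, so in fact M(r) = 17.

M_tri(2) = 17; |p(2)| = 17; equality at z=2: yes.


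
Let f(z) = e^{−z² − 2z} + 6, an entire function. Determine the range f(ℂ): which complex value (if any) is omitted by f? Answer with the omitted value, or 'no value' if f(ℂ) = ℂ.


Little Picard bounds the complement of f(ℂ) to at most one point.
The exponent g(z) = −z² − 2z is a nonconstant polynomial, hence surjective onto ℂ. So e^{g(z)} takes every value in {e^w : w ∈ ℂ} = ℂ ∖ {0}. Adding 6 shifts the range to ℂ ∖ {6}. f omits exactly 6.

Omitted value: 6.


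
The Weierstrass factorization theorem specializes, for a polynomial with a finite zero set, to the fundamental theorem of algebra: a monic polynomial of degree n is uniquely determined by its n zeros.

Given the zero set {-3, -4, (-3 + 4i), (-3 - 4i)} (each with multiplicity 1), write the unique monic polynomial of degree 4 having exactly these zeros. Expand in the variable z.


The polynomial is p(z) = ∏_{α ∈ S} (z − α), where S = {-3, -4, (-3 + 4i), (-3 - 4i)}.
Expanding the product yields: p(z) = z^4 + 13·z^3 + 79·z^2 + 247·z + 300.
Note conjugate pairs combine to real quadratics: (z − (-3+4i))(z − (-3−4i)) = z² + 6z + 25.
The resulting polynomial has degree 4 and real coefficients as required.

p(z) = z^4 + 13·z^3 + 79·z^2 + 247·z + 300.


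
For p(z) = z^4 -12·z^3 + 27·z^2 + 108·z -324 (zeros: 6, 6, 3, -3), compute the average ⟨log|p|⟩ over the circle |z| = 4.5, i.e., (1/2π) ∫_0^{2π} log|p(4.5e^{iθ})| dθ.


Zeros: -3, 3, 6, 6; r = 4.5.
Inside |z| < r: -3, 3. Outside (|z| ≥ r): 6, 6.
p(0) = -324, so log|p(0)| = log(324) = 5.7807.
Apply Jensen: I(r) = log|p(0)| + Σ_k log(r/|z_k|), summed over zeros inside |z| < r.
  log(r/|z_k|) for z_k = 3: log(4.5/3) = 0.4055
  log(r/|z_k|) for z_k = -3: log(4.5/3) = 0.4055
  Outside zeros (6, 6) contribute nothing to the Jensen sum.
Sum over inside zeros: 0.8109.
I(r) = log|p(0)| + (inside sum) = 5.7807 + 0.8109 = 6.5917.
Note: since some zeros are outside |z| ≤ r, the simplified n·log(r) form does NOT apply — only the inside zeros contribute.

I(r) ≈ 6.5917.


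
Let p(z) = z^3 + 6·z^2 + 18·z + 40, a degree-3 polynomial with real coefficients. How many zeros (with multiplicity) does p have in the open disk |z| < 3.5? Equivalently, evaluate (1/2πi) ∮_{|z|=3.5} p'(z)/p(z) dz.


The zeros of p are: -4, (-1 + 3i), (-1 - 3i).
Their magnitudes are: 4, 3.162, 3.162.
Zeros with |z| < R = 3.5: (-1 + 3i), (-1 - 3i).
Count = 2.
By the argument principle, (1/2πi) ∮_{|z|=R} p'(z)/p(z) dz equals exactly this count.

Number of zeros inside |z| < 3.5: 2.


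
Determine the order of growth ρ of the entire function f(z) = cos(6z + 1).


cos(w) is a linear combination of e^{iw} and e^{−iw} (or e^w, e^{−w} in the hyperbolic case), so |cos(w)| ≤ e^{|w|}. With w = 6z + 1, |w| ≤ 6|z| + 1 = 6r + 1 on |z| = r, giving M(r) ≤ e^{6r + 1}, so ρ ≤ 1. On a suitable ray (z = it for sin/cos; z = t for sinh/cosh, t real → ∞), |cos(6z + 1)| grows like e^{6|t|}/2, so ρ ≥ 1. Hence ρ = 1.
Therefore ρ = 1.

Order ρ = 1.


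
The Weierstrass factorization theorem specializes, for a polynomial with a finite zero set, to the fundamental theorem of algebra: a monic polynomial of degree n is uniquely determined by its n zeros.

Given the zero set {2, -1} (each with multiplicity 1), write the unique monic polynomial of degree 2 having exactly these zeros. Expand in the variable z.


The polynomial is p(z) = ∏_{α ∈ S} (z − α), where S = {2, -1}.
Expanding the product yields: p(z) = z^2 -z -2.
The resulting polynomial has degree 2 and real coefficients as required.

p(z) = z^2 -z -2.


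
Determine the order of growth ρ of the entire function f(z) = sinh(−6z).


sinh(w) is a linear combination of e^{iw} and e^{−iw} (or e^w, e^{−w} in the hyperbolic case), so |sinh(w)| ≤ e^{|w|}. With w = −6z, |w| ≤ 6|z| + 0 = 6r + 0 on |z| = r, giving M(r) ≤ e^{6r + 0}, so ρ ≤ 1. On a suitable ray (z = it for sin/cos; z = t for sinh/cosh, t real → ∞), |sinh(−6z)| grows like e^{6|t|}/2, so ρ ≥ 1. Hence ρ = 1.
Therefore ρ = 1.

Order ρ = 1.


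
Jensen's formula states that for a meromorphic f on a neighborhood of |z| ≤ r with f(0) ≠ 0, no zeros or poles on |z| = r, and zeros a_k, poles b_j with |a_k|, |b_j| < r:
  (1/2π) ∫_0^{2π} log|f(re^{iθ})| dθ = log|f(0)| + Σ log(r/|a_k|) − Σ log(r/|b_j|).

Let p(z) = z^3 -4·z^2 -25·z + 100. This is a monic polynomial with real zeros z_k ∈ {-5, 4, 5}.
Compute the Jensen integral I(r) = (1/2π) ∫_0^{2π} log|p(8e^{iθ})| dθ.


Zeros: -5, 4, 5; r = 8.
Inside |z| < r: -5, 4, 5. Outside (|z| ≥ r): ∅.
p(0) = 100, so log|p(0)| = log(100) = 4.6052.
Apply Jensen: I(r) = log|p(0)| + Σ_k log(r/|z_k|), summed over zeros inside |z| < r.
  log(r/|z_k|) for z_k = -5: log(8/5) = 0.4700
  log(r/|z_k|) for z_k = 4: log(8/4) = 0.6931
  log(r/|z_k|) for z_k = 5: log(8/5) = 0.4700
Sum over inside zeros: 1.6332.
I(r) = log|p(0)| + (inside sum) = 4.6052 + 1.6332 = 6.2383.
Closed form (all zeros inside, monic): I(r) = n·log(r) = 3·log(8) = 6.2383. ✓

I(r) ≈ 6.2383.


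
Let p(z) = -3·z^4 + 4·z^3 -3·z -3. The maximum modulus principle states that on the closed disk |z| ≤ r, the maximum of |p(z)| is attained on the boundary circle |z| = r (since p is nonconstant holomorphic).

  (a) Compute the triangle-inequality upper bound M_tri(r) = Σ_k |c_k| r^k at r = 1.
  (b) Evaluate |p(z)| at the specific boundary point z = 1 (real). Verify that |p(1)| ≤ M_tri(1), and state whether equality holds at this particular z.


Coefficients: c_0 = -3, c_1 = -3, c_2 = 0, c_3 = 4, c_4 = -3. Radius r = 1.
Part (a). Triangle bound: M_tri(r) = Σ_k |c_k| r^k
  = |-3|·1^0 + |-3|·1^1 + |0|·1^2 + |4|·1^3 + |-3|·1^4
  = 3 + 3 + 0 + 4 + 3 = 13.
This bounds M(r) := max_{|z|=r} |p(z)| from above; equality holds iff all terms c_k z^k can be made to align in phase at a single z on |z|=r.
Part (b). At z = 1 (real, on the circle |z| = r):
  p(1) = (-3)·1^0 + (-3)·1^1 + (0)·1^2 + (4)·1^3 + (-3)·1^4 = -5.
  |p(1)| = 5.
Check: |p(1)| = 5 ≤ 13 = M_tri(1). ✓ Equality does not hold at z = 1 (the coefficients have mixed signs, so the terms do not all align in phase there).

M_tri(1) = 13; |p(1)| = 5; equality at z=1: no.


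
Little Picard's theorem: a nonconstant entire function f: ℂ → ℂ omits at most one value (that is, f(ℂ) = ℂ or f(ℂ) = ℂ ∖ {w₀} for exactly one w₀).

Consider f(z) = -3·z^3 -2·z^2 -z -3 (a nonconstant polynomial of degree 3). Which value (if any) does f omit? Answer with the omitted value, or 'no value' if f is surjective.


Little Picard bounds the complement of f(ℂ) to at most one point.
For every w ∈ ℂ, the equation p(z) − w = 0 is a nonconstant polynomial in z and hence has at least one root by the fundamental theorem of algebra. So p is surjective onto ℂ, omitting no value.

Omitted value: no value.


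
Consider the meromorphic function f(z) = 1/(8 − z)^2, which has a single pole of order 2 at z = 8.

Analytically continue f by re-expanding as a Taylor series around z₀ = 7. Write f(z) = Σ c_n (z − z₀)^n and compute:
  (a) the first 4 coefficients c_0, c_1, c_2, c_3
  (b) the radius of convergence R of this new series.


Let w = z − z₀, so z = z₀ + w.
Then 8 − z = 8 − (z₀ + w) = (8 − z₀) − w = 1 − w.
f(z) = 1/(1 − w)^2 = (1/(1)^2) · (1 − w/(1))^{−2}.
By the binomial series (1−u)^{−2} = Σ_{n≥0} C(n+1, 1) u^n for |u|<1, with u = w/(1):
  c_n = C(n+1, 1) / (1)^(n+2).
  c_0 = 1/(1)^2 = 1.
  c_1 = 2/(1)^3 = 2.
  c_2 = 3/(1)^4 = 3.
  c_3 = 4/(1)^5 = 4.
The series is valid for |w/d| < 1, i.e. |z − z₀| < |d|.
Radius of convergence: R = |8 − z₀| = |1| = 1 (distance from z₀ to the singularity z = 8).

c_0 = 1, c_1 = 2, c_2 = 3, c_3 = 4; R = 1.


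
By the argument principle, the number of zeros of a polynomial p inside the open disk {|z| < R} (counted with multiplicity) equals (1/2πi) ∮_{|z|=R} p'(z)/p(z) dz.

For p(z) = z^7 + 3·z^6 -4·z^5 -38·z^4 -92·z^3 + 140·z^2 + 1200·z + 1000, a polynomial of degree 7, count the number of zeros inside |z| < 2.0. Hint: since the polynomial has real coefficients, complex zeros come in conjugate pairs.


The zeros of p are: (3 + 1i), (3 - 1i), -1, (-1 + 3i), (-1 - 3i), (-3 + 1i), (-3 - 1i).
Their magnitudes are: 3.162, 3.162, 1, 3.162, 3.162, 3.162, 3.162.
Zeros with |z| < R = 2.0: -1.
Count = 1.
By the argument principle, (1/2πi) ∮_{|z|=R} p'(z)/p(z) dz equals exactly this count.

Number of zeros inside |z| < 2.0: 1.


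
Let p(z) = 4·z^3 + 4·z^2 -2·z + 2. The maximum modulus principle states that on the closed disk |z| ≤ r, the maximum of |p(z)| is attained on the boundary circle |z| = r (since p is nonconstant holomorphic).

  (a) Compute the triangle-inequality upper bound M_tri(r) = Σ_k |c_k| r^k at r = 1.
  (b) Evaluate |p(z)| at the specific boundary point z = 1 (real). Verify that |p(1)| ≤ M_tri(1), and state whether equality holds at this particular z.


Coefficients: c_0 = 2, c_1 = -2, c_2 = 4, c_3 = 4. Radius r = 1.
Part (a). Triangle bound: M_tri(r) = Σ_k |c_k| r^k
  = |2|·1^0 + |-2|·1^1 + |4|·1^2 + |4|·1^3
  = 2 + 2 + 4 + 4 = 12.
This bounds M(r) := max_{|z|=r} |p(z)| from above; equality holds iff all terms c_k z^k can be made to align in phase at a single z on |z|=r.
Part (b). At z = 1 (real, on the circle |z| = r):
  p(1) = (2)·1^0 + (-2)·1^1 + (4)·1^2 + (4)·1^3 = 8.
  |p(1)| = 8.
Check: |p(1)| = 8 ≤ 12 = M_tri(1). ✓ Equality does not hold at z = 1 (the coefficients have mixed signs, so the terms do not all align in phase there).

M_tri(1) = 12; |p(1)| = 8; equality at z=1: no.


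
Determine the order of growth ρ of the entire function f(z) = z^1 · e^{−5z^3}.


M(r) = max_{|z|=r} |1|·|z|^1·|e^{−5z^3}| = 1·r^1 · e^{5r^3} (the factors attain their maxima compatibly on |z|=r). Then log M(r) = log 1 + 1·log r + 5r^3, dominated by the last term, so log log M(r) ~ 3·log r. The polynomial factor 1z^1 contributes only a log r term and does not affect the order. ρ = 3.
Therefore ρ = 3.

Order ρ = 3.


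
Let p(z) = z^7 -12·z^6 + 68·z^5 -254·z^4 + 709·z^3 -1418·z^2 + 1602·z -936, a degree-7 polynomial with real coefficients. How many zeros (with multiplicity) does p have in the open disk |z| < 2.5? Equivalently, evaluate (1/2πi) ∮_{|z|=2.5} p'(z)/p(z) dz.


The zeros of p are: (1 + 1i), (1 - 1i), 4, (0 + 3i), (0 - 3i), (3 + 2i), (3 - 2i).
Their magnitudes are: 1.414, 1.414, 4, 3, 3, 3.606, 3.606.
Zeros with |z| < R = 2.5: (1 + 1i), (1 - 1i).
Count = 2.
By the argument principle, (1/2πi) ∮_{|z|=R} p'(z)/p(z) dz equals exactly this count.

Number of zeros inside |z| < 2.5: 2.


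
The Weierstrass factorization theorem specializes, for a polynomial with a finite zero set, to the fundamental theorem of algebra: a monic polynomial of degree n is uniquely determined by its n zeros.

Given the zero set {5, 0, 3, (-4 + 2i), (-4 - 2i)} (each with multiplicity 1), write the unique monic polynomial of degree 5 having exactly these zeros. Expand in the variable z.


The polynomial is p(z) = ∏_{α ∈ S} (z − α), where S = {5, 0, 3, (-4 + 2i), (-4 - 2i)}.
Expanding the product yields: p(z) = z^5 -29·z^3 -40·z^2 + 300·z.
Note conjugate pairs combine to real quadratics: (z − (-4+2i))(z − (-4−2i)) = z² + 8z + 20.
The resulting polynomial has degree 5 and real coefficients as required.

p(z) = z^5 -29·z^3 -40·z^2 + 300·z.


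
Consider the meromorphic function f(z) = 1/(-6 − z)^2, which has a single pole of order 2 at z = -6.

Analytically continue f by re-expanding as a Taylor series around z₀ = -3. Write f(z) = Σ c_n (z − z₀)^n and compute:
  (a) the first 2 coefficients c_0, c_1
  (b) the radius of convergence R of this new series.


Let w = z − z₀, so z = z₀ + w.
Then -6 − z = -6 − (z₀ + w) = (-6 − z₀) − w = -3 − w.
f(z) = 1/(-3 − w)^2 = (1/(-3)^2) · (1 − w/(-3))^{−2}.
By the binomial series (1−u)^{−2} = Σ_{n≥0} C(n+1, 1) u^n for |u|<1, with u = w/(-3):
  c_n = C(n+1, 1) / (-3)^(n+2).
  c_0 = 1/(-3)^2 = 1/9.
  c_1 = 2/(-3)^3 = -2/27.
The series is valid for |w/d| < 1, i.e. |z − z₀| < |d|.
Radius of convergence: R = |-6 − z₀| = |-3| = 3 (distance from z₀ to the singularity z = -6).

c_0 = 1/9, c_1 = -2/27; R = 3.


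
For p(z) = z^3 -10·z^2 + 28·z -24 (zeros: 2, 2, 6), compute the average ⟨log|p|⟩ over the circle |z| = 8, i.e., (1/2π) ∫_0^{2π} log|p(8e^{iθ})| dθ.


Zeros: 2, 2, 6; r = 8.
Inside |z| < r: 2, 2, 6. Outside (|z| ≥ r): ∅.
p(0) = -24, so log|p(0)| = log(24) = 3.1781.
Apply Jensen: I(r) = log|p(0)| + Σ_k log(r/|z_k|), summed over zeros inside |z| < r.
  log(r/|z_k|) for z_k = 2: log(8/2) = 1.3863
  log(r/|z_k|) for z_k = 2: log(8/2) = 1.3863
  log(r/|z_k|) for z_k = 6: log(8/6) = 0.2877
Sum over inside zeros: 3.0603.
I(r) = log|p(0)| + (inside sum) = 3.1781 + 3.0603 = 6.2383.
Closed form (all zeros inside, monic): I(r) = n·log(r) = 3·log(8) = 6.2383. ✓

I(r) ≈ 6.2383.


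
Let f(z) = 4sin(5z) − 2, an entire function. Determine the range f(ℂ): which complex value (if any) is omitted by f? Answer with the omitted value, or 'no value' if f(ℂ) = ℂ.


Little Picard bounds the complement of f(ℂ) to at most one point.
sin is entire and surjective onto ℂ: for every w ∈ ℂ, sin(ζ) = w has a solution ζ ∈ ℂ (e.g., via the complex inverse arcsin). With ζ = 5z this gives z = ζ/(5). Then 4·sin(5z) takes every value in 4·ℂ = ℂ, and adding -2 is a bijection of ℂ. So f is surjective and omits no value. (Note: only on the real line is sin bounded by [−1, 1].)

Omitted value: no value.


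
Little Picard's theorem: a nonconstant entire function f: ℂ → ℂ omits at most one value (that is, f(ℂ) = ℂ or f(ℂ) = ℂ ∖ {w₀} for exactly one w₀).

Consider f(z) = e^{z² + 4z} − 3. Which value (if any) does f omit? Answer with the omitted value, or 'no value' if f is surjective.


Little Picard bounds the complement of f(ℂ) to at most one point.
The exponent g(z) = z² + 4z is a nonconstant polynomial, hence surjective onto ℂ. So e^{g(z)} takes every value in {e^w : w ∈ ℂ} = ℂ ∖ {0}. Adding -3 shifts the range to ℂ ∖ {-3}. f omits exactly -3.

Omitted value: -3.


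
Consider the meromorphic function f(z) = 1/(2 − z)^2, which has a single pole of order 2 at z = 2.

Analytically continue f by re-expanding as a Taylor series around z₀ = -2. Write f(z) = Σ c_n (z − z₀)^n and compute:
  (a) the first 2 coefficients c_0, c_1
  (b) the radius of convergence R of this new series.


Let w = z − z₀, so z = z₀ + w.
Then 2 − z = 2 − (z₀ + w) = (2 − z₀) − w = 4 − w.
f(z) = 1/(4 − w)^2 = (1/(4)^2) · (1 − w/(4))^{−2}.
By the binomial series (1−u)^{−2} = Σ_{n≥0} C(n+1, 1) u^n for |u|<1, with u = w/(4):
  c_n = C(n+1, 1) / (4)^(n+2).
  c_0 = 1/(4)^2 = 1/16.
  c_1 = 2/(4)^3 = 1/32.
The series is valid for |w/d| < 1, i.e. |z − z₀| < |d|.
Radius of convergence: R = |2 − z₀| = |4| = 4 (distance from z₀ to the singularity z = 2).

c_0 = 1/16, c_1 = 1/32; R = 4.


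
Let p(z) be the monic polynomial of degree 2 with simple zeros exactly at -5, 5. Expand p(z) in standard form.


The polynomial is p(z) = ∏_{α ∈ S} (z − α), where S = {-5, 5}.
Expanding the product yields: p(z) = z^2 -25.
The resulting polynomial has degree 2 and real coefficients as required.

p(z) = z^2 -25.


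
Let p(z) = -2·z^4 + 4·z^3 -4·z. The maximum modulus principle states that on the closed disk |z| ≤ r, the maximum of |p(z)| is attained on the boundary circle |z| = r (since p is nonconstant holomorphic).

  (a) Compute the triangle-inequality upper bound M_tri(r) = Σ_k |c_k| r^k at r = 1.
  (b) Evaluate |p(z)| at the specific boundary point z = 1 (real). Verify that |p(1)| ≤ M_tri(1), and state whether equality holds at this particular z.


Coefficients: c_0 = 0, c_1 = -4, c_2 = 0, c_3 = 4, c_4 = -2. Radius r = 1.
Part (a). Triangle bound: M_tri(r) = Σ_k |c_k| r^k
  = |0|·1^0 + |-4|·1^1 + |0|·1^2 + |4|·1^3 + |-2|·1^4
  = 0 + 4 + 0 + 4 + 2 = 10.
This bounds M(r) := max_{|z|=r} |p(z)| from above; equality holds iff all terms c_k z^k can be made to align in phase at a single z on |z|=r.
Part (b). At z = 1 (real, on the circle |z| = r):
  p(1) = (0)·1^0 + (-4)·1^1 + (0)·1^2 + (4)·1^3 + (-2)·1^4 = -2.
  |p(1)| = 2.
Check: |p(1)| = 2 ≤ 10 = M_tri(1). ✓ Equality does not hold at z = 1 (the coefficients have mixed signs, so the terms do not all align in phase there).

M_tri(1) = 10; |p(1)| = 2; equality at z=1: no.


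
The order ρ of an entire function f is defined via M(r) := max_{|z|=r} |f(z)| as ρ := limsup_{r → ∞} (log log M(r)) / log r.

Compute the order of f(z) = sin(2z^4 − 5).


Write sin(w) = (e^{iw} ± e^{−iw})/(2 or 2i), so |sin(w)| ≤ e^{|w|}. With w = 2z^4 − 5, |w| ≤ 2r^4 + 5 on |z|=r, giving M(r) ≤ e^{2r^4 + 5} and ρ ≤ 4. For the lower bound, choose z on |z|=r with 2z^4 purely imaginary of modulus 2r^4; then |sin(2z^4 − 5)| grows like e^{2r^4}/2, so ρ ≥ 4. Hence ρ = 4.
Therefore ρ = 4.

Order ρ = 4.


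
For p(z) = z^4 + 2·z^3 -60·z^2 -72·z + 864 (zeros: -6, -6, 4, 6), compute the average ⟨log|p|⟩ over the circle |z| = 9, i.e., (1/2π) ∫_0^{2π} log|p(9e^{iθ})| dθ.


Zeros: -6, -6, 4, 6; r = 9.
Inside |z| < r: -6, -6, 4, 6. Outside (|z| ≥ r): ∅.
p(0) = 864, so log|p(0)| = log(864) = 6.7616.
Apply Jensen: I(r) = log|p(0)| + Σ_k log(r/|z_k|), summed over zeros inside |z| < r.
  log(r/|z_k|) for z_k = -6: log(9/6) = 0.4055
  log(r/|z_k|) for z_k = -6: log(9/6) = 0.4055
  log(r/|z_k|) for z_k = 4: log(9/4) = 0.8109
  log(r/|z_k|) for z_k = 6: log(9/6) = 0.4055
Sum over inside zeros: 2.0273.
I(r) = log|p(0)| + (inside sum) = 6.7616 + 2.0273 = 8.7889.
Closed form (all zeros inside, monic): I(r) = n·log(r) = 4·log(9) = 8.7889. ✓

I(r) ≈ 8.7889.


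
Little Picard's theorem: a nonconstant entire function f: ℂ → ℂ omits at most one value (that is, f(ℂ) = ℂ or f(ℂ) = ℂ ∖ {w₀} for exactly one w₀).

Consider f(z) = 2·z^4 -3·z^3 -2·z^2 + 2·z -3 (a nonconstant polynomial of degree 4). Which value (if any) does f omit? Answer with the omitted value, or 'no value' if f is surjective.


Little Picard bounds the complement of f(ℂ) to at most one point.
For every w ∈ ℂ, the equation p(z) − w = 0 is a nonconstant polynomial in z and hence has at least one root by the fundamental theorem of algebra. So p is surjective onto ℂ, omitting no value.

Omitted value: no value.


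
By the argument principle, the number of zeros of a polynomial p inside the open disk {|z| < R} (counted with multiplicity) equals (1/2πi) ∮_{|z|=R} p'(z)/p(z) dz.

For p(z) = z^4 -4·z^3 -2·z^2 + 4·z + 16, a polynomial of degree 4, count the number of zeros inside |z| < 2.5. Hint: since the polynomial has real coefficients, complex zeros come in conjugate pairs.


The zeros of p are: (-1 + 1i), (-1 - 1i), 2, 4.
Their magnitudes are: 1.414, 1.414, 2, 4.
Zeros with |z| < R = 2.5: (-1 + 1i), (-1 - 1i), 2.
Count = 3.
By the argument principle, (1/2πi) ∮_{|z|=R} p'(z)/p(z) dz equals exactly this count.

Number of zeros inside |z| < 2.5: 3.
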